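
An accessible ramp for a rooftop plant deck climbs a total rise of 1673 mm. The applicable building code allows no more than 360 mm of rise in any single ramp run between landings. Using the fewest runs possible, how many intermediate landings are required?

4 intermediate landings

1673 / 360 = 4.65, so 5 ramp runs are needed.
5 runs are separated by 4 intermediate landings.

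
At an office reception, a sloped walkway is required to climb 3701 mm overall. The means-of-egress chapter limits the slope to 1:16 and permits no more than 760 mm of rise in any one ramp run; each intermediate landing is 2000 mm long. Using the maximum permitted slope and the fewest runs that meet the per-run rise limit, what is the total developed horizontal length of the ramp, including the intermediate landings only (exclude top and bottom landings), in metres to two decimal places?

67.22 m

⌈3701/760⌉ = 5 ramp runs. That means 4 intermediate landings.
Horizontal run for 3701 mm of rise at 1:16 is 3701 × 16 = 59216 mm.
4 intermediate landings contribute 4 × 2000 = 8000 mm.
Developed length = 59216 + 8000 = 67216 mm.
= 67.22 m.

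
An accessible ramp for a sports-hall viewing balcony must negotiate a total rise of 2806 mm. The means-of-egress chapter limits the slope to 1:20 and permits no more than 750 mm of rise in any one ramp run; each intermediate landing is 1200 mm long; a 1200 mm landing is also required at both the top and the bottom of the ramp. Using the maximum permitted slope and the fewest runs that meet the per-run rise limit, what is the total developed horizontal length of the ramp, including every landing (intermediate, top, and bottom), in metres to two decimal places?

⌈2806/750⌉ = 4 ramp runs. That means 3 intermediate landings.
Ramp run (horizontal) at 1:20: 2806 × 20 = 56120 mm.
3 intermediate landings contribute 3 × 1200 = 3600 mm.
Top and bottom landings: 2 × 1200 = 2400 mm.
Total = 56120 + 3600 + 2400 = 62120 mm.
= 62.12 m.

62.12 m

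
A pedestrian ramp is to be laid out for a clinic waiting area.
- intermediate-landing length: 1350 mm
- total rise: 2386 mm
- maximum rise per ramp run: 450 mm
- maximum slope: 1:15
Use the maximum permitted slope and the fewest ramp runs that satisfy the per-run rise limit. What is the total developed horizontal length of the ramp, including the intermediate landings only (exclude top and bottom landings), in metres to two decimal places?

2386 / 450 = 5.302 → round up to 6 ramp runs. That means 5 intermediate landings.
Ramp run (horizontal) at 1:15: 2386 × 15 = 35790 mm.
5 intermediate landings contribute 5 × 1350 = 6750 mm.
Total developed length = 35790 + 6750 = 42540 mm.
= 42.54 m.

42.54 m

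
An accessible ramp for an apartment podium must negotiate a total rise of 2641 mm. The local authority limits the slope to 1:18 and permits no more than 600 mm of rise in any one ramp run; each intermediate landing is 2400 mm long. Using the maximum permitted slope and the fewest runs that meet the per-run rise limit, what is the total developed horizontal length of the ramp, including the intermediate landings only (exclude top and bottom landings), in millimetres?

At most 600 each: 2641/600 = 4.40, giving 5 ramp runs. That means 4 intermediate landings.
Horizontal run for 2641 mm of rise at 1:18 is 2641 × 18 = 47538 mm.
Intermediate landings: 4 × 2400 = 9600 mm.
Developed length = 47538 + 9600 = 57138 mm.

57138 mm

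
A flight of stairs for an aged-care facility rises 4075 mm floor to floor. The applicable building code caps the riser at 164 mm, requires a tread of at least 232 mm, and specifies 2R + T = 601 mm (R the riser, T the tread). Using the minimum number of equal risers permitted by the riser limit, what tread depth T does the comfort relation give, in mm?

275 mm

At most 164 each: 4075/164 = 24.85, giving 25 risers.
R = 4075 ÷ 25 = 163 mm.
From 2R + T = 601: T = 601 − 326 = 275 mm.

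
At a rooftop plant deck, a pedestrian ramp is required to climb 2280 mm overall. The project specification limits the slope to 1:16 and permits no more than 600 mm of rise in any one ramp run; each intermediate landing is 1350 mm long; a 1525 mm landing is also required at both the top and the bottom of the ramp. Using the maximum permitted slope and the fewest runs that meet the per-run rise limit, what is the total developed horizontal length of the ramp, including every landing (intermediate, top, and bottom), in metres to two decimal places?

⌈2280/600⌉ = 4 ramp runs. That means 3 intermediate landings.
Ramp run (horizontal) at 1:16: 2280 × 16 = 36480 mm.
Intermediate landings: 3 × 1350 = 4050 mm.
Top and bottom landings: 2 × 1525 = 3050 mm.
Total = 36480 + 4050 + 3050 = 43580 mm.
= 43.58 m.

43.58 m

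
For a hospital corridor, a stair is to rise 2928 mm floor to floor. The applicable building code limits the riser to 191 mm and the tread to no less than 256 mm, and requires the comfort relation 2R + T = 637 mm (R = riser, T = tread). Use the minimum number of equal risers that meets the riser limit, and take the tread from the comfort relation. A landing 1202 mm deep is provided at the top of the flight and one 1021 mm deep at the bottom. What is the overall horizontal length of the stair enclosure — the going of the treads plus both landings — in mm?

6288 mm

2928 / 191 = 15.330 → round up to 16 risers.
Riser R = 2928 / 16 = 183 mm, within the 191 mm limit.
From 2R + T = 637: T = 637 − 366 = 271 mm.
Treads = 16 − 1 = 15; going = 15 × 271 = 4065 mm.
Add landings: 4065 + 1202 + 1021 = 6288 mm.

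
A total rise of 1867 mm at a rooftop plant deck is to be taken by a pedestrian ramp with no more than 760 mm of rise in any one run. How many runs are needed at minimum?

⌈1867/760⌉ = 3 ramp runs.

3 runs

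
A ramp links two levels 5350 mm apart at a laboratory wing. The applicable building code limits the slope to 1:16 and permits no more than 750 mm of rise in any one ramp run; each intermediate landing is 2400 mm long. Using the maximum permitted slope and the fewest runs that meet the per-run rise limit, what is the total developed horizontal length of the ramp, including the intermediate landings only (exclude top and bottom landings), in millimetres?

5350 / 750 = 7.133 → round up to 8 ramp runs. That means 7 intermediate landings.
Ramp run (horizontal) at 1:16: 5350 × 16 = 85600 mm.
Intermediate landings: 7 × 2400 = 16800 mm.
Developed length = 85600 + 16800 = 102400 mm.

102400 mm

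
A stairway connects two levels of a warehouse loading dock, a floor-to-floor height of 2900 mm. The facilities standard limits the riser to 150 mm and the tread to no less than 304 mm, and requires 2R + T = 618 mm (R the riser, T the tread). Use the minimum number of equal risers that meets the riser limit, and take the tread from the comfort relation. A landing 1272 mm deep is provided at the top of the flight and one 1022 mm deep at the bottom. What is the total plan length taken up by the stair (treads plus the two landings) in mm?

8526 mm

At most 150 each: 2900/150 = 19.33, giving 20 risers.
R = 2900 ÷ 20 = 145 mm.
T = 618 − 2·145 = 328 mm, which satisfies the 304 mm minimum.
20 risers give 19 treads; going = 19 × 328 = 6232 mm.
Add landings: 6232 + 1272 + 1022 = 8526 mm.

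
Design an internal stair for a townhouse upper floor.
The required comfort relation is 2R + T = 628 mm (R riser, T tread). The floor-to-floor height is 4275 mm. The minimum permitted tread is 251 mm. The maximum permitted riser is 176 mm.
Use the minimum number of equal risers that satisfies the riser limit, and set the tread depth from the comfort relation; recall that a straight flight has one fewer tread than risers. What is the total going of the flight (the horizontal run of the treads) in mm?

6864 mm

4275 / 176 = 24.29, so 25 risers are needed.
Each riser is 4275/25 = 171 mm (≤ 176 mm).
T = 628 − 2·171 = 286 mm, which satisfies the 251 mm minimum.
Going = (25 − 1) × 286 = 6864 mm.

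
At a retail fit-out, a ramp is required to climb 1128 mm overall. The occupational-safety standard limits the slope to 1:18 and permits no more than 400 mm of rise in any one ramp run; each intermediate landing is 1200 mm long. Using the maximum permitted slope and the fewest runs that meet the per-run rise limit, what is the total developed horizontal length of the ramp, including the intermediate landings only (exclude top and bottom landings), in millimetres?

22704 mm

⌈1128/400⌉ = 3 ramp runs. That means 2 intermediate landings.
Horizontal run for 1128 mm of rise at 1:18 is 1128 × 18 = 20304 mm.
Intermediate landings: 2 × 1200 = 2400 mm.
Total developed length = 20304 + 2400 = 22704 mm.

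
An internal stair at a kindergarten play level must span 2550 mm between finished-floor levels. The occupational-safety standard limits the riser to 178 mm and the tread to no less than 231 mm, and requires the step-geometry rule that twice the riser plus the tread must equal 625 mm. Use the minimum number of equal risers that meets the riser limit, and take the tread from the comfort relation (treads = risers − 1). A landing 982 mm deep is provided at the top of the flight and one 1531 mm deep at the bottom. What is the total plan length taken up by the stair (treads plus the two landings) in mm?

2550 / 178 = 14.326 → round up to 15 risers.
Riser R = 2550 / 15 = 170 mm, within the 178 mm limit.
From 2R + T = 625: T = 625 − 340 = 285 mm.
Treads = 15 − 1 = 14; going = 14 × 285 = 3990 mm.
Enclosure = 3990 + 982 + 1531 = 6503 mm.

6503 mm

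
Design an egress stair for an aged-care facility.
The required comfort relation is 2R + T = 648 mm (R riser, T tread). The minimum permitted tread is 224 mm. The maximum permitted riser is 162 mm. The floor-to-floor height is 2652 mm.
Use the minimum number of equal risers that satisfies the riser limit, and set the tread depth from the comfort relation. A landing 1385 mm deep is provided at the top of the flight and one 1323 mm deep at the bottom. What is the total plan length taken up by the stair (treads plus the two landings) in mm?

8084 mm

At most 162 each: 2652/162 = 16.37, giving 17 risers.
Riser R = 2652 / 17 = 156 mm, within the 162 mm limit.
From 2R + T = 648: T = 648 − 312 = 336 mm.
Going = (17 − 1) × 336 = 5376 mm.
Enclosure = 5376 + 1385 + 1323 = 8084 mm.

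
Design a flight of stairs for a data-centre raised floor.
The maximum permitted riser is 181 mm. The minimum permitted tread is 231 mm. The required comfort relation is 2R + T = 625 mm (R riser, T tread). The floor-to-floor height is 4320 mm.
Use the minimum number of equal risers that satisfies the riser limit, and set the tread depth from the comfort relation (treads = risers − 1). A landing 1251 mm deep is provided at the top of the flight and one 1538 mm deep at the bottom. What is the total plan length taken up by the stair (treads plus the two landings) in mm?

8884 mm

⌈4320/181⌉ = 24 risers.
R = 4320 ÷ 24 = 180 mm.
From 2R + T = 625: T = 625 − 360 = 265 mm.
24 risers give 23 treads; going = 23 × 265 = 6095 mm.
Add landings: 6095 + 1251 + 1538 = 8884 mm.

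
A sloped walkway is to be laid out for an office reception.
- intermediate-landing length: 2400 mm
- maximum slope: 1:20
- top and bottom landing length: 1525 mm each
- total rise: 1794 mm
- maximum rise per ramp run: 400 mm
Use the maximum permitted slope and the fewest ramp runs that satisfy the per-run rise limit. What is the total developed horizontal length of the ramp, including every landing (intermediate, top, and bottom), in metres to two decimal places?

At most 400 each: 1794/400 = 4.49, giving 5 ramp runs. That means 4 intermediate landings.
Horizontal run for 1794 mm of rise at 1:20 is 1794 × 20 = 35880 mm.
Intermediate landings: 4 × 2400 = 9600 mm.
Top and bottom landings: 2 × 1525 = 3050 mm.
Total = 35880 + 9600 + 3050 = 48530 mm.
= 48.53 m.

48.53 m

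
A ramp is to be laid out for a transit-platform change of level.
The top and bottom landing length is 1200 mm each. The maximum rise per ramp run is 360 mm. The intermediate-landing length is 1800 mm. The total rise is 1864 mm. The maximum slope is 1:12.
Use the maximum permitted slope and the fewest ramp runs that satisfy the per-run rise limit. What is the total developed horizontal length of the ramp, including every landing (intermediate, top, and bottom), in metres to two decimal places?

33.77 m

1864 / 360 = 5.18, so 6 ramp runs are needed. That means 5 intermediate landings.
Ramp run (horizontal) at 1:12: 1864 × 12 = 22368 mm.
5 intermediate landings contribute 5 × 1800 = 9000 mm.
Top and bottom landings: 2 × 1200 = 2400 mm.
Total = 22368 + 9000 + 2400 = 33768 mm.
= 33.77 m.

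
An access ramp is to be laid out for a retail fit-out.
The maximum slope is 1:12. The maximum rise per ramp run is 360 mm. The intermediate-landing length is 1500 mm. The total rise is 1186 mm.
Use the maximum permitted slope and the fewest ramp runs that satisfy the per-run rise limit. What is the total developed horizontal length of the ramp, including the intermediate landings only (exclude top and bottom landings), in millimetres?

18732 mm

1186 / 360 = 3.29, so 4 ramp runs are needed. That means 3 intermediate landings.
Horizontal run for 1186 mm of rise at 1:12 is 1186 × 12 = 14232 mm.
3 intermediate landings contribute 3 × 1500 = 4500 mm.
Developed length = 14232 + 4500 = 18732 mm.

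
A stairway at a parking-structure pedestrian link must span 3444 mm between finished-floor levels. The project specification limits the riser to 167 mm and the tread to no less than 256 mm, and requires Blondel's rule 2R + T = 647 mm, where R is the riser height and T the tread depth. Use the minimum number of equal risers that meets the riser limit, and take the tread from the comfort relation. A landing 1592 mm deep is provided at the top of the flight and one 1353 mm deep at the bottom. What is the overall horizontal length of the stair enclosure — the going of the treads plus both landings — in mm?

At most 167 each: 3444/167 = 20.62, giving 21 risers.
Riser R = 3444 / 21 = 164 mm, within the 167 mm limit.
Tread T = 647 − 2 × 164 = 319 mm (≥ 256 mm).
Going = (21 − 1) × 319 = 6380 mm.
Add landings: 6380 + 1592 + 1353 = 9325 mm.

9325 mm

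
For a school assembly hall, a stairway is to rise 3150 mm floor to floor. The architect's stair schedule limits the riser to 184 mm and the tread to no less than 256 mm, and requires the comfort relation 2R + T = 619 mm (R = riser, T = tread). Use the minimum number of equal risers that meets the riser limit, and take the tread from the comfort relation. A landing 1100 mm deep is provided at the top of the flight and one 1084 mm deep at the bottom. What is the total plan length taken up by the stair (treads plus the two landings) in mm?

6757 mm

At most 184 each: 3150/184 = 17.12, giving 18 risers.
Each riser is 3150/18 = 175 mm (≤ 184 mm).
T = 619 − 2·175 = 269 mm, which satisfies the 256 mm minimum.
Going = (18 − 1) × 269 = 4573 mm.
Enclosure = 4573 + 1100 + 1084 = 6757 mm.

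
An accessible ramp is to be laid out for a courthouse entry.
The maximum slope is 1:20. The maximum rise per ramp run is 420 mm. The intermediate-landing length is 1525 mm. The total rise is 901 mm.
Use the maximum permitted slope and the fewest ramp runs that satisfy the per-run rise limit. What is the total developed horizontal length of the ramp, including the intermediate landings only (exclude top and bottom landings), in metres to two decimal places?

21.07 m

⌈901/420⌉ = 3 ramp runs. That means 2 intermediate landings.
Ramp run (horizontal) at 1:20: 901 × 20 = 18020 mm.
Intermediate landings: 2 × 1525 = 3050 mm.
Total developed length = 18020 + 3050 = 21070 mm.
= 21.07 m.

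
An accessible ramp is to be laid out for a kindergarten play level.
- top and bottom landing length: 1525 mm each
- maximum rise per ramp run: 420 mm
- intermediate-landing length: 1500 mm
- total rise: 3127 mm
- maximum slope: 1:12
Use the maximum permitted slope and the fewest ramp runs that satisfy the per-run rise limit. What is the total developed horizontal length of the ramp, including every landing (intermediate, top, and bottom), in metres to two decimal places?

51.07 m

3127 / 420 = 7.445 → round up to 8 ramp runs. That means 7 intermediate landings.
Horizontal run for 3127 mm of rise at 1:12 is 3127 × 12 = 37524 mm.
7 intermediate landings contribute 7 × 1500 = 10500 mm.
Top and bottom landings: 2 × 1525 = 3050 mm.
Total = 37524 + 10500 + 3050 = 51074 mm.
= 51.07 m.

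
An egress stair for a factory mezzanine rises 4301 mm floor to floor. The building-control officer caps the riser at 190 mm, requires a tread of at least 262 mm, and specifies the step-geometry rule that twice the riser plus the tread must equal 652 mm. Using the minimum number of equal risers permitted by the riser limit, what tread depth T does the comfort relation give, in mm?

278 mm

At most 190 each: 4301/190 = 22.64, giving 23 risers.
R = 4301 ÷ 23 = 187 mm.
Tread T = 652 − 2 × 187 = 278 mm (≥ 262 mm).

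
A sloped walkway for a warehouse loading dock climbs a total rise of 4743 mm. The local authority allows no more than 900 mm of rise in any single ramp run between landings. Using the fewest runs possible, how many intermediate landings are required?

5 intermediate landings

4743 / 900 = 5.27, so 6 ramp runs are needed.
6 runs are separated by 5 intermediate landings.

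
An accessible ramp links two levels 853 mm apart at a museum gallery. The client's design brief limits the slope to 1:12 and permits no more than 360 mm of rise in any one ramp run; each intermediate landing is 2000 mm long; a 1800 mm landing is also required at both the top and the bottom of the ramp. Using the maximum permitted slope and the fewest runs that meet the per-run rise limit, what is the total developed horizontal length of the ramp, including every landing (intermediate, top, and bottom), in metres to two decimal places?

853 / 360 = 2.37, so 3 ramp runs are needed. That means 2 intermediate landings.
Ramp run (horizontal) at 1:12: 853 × 12 = 10236 mm.
Intermediate landings: 2 × 2000 = 4000 mm.
Top and bottom landings: 2 × 1800 = 3600 mm.
Total = 10236 + 4000 + 3600 = 17836 mm.
= 17.84 m.

17.84 m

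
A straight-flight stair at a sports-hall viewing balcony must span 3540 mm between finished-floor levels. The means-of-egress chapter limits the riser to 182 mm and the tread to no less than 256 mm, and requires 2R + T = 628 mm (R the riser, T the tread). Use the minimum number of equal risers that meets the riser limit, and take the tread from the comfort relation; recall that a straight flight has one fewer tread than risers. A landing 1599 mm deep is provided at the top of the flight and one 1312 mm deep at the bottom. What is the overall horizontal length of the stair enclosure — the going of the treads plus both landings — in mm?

⌈3540/182⌉ = 20 risers.
Riser R = 3540 / 20 = 177 mm, within the 182 mm limit.
Tread T = 628 − 2 × 177 = 274 mm (≥ 256 mm).
Treads = 20 − 1 = 19; going = 19 × 274 = 5206 mm.
Enclosure = 5206 + 1599 + 1312 = 8117 mm.

8117 mm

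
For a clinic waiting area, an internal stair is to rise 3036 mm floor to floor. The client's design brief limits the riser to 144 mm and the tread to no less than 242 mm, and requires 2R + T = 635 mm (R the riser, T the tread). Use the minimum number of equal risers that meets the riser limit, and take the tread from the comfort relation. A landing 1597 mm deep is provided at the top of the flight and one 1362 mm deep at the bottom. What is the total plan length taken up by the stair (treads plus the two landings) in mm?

10498 mm

At most 144 each: 3036/144 = 21.08, giving 22 risers.
R = 3036 ÷ 22 = 138 mm.
Tread T = 635 − 2 × 138 = 359 mm (≥ 242 mm).
22 risers give 21 treads; going = 21 × 359 = 7539 mm.
Enclosure = 7539 + 1597 + 1362 = 10498 mm.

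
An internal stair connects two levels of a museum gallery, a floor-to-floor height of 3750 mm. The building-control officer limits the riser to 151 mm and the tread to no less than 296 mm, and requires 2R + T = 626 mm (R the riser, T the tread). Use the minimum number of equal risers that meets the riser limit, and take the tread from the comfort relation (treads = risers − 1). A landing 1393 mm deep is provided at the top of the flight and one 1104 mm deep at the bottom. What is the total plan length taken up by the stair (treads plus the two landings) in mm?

⌈3750/151⌉ = 25 risers.
R = 3750 ÷ 25 = 150 mm.
Tread T = 626 − 2 × 150 = 326 mm (≥ 296 mm).
Treads = 25 − 1 = 24; going = 24 × 326 = 7824 mm.
Add landings: 7824 + 1393 + 1104 = 10321 mm.

10321 mm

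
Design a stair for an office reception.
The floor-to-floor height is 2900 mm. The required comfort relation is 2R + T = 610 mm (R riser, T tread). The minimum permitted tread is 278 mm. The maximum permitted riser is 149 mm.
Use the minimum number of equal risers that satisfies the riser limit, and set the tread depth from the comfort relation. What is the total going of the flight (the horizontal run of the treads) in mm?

At most 149 each: 2900/149 = 19.46, giving 20 risers.
Riser R = 2900 / 20 = 145 mm, within the 149 mm limit.
Tread T = 610 − 2 × 145 = 320 mm (≥ 278 mm).
Treads = 20 − 1 = 19; going = 19 × 320 = 6080 mm.

6080 mm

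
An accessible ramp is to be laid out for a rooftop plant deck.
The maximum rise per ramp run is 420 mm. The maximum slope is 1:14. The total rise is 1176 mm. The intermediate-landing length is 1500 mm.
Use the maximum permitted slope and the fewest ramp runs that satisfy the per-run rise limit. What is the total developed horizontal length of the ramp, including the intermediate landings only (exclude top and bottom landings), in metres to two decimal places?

19.46 m

1176 / 420 = 2.800 → round up to 3 ramp runs. That means 2 intermediate landings.
Horizontal run for 1176 mm of rise at 1:14 is 1176 × 14 = 16464 mm.
Intermediate landings: 2 × 1500 = 3000 mm.
Total developed length = 16464 + 3000 = 19464 mm.
= 19.46 m.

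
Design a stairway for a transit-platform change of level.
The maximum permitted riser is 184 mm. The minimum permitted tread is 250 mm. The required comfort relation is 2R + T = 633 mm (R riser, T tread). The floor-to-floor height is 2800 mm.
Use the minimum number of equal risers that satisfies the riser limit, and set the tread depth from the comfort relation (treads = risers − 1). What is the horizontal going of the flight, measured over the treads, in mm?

⌈2800/184⌉ = 16 risers.
Each riser is 2800/16 = 175 mm (≤ 184 mm).
From 2R + T = 633: T = 633 − 350 = 283 mm.
Treads = 16 − 1 = 15; going = 15 × 283 = 4245 mm.

4245 mm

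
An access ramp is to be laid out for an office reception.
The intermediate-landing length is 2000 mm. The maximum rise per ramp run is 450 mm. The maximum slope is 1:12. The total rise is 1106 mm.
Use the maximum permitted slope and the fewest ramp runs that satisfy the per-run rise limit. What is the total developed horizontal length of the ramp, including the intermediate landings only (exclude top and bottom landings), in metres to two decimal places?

1106 / 450 = 2.46, so 3 ramp runs are needed. That means 2 intermediate landings.
Ramp run (horizontal) at 1:12: 1106 × 12 = 13272 mm.
Intermediate landings: 2 × 2000 = 4000 mm.
Developed length = 13272 + 4000 = 17272 mm.
= 17.27 m.

17.27 m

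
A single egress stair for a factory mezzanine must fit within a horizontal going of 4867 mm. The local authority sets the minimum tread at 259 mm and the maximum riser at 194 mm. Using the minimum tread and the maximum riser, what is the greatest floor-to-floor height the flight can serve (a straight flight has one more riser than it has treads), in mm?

3686 mm

4867 / 259 = 18.79, so 18 treads fit.
Risers = treads + 1 = 19.
Maximum height = 19 × 194 = 3686 mm.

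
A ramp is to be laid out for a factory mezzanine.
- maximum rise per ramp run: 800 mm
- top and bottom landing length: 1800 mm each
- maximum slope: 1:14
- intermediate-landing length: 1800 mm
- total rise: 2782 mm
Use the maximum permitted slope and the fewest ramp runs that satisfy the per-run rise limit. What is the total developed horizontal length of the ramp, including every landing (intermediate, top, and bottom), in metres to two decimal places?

47.95 m

At most 800 each: 2782/800 = 3.48, giving 4 ramp runs. That means 3 intermediate landings.
Ramp run (horizontal) at 1:14: 2782 × 14 = 38948 mm.
Intermediate landings: 3 × 1800 = 5400 mm.
Top and bottom landings: 2 × 1800 = 3600 mm.
Total = 38948 + 5400 + 3600 = 47948 mm.
= 47.95 m.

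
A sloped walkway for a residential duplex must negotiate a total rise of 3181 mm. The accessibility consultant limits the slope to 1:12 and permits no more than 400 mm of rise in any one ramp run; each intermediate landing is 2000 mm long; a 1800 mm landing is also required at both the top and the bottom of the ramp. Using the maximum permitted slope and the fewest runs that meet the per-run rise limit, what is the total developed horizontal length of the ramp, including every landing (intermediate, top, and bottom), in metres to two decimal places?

55.77 m

At most 400 each: 3181/400 = 7.95, giving 8 ramp runs. That means 7 intermediate landings.
Horizontal run for 3181 mm of rise at 1:12 is 3181 × 12 = 38172 mm.
7 intermediate landings contribute 7 × 2000 = 14000 mm.
Top and bottom landings: 2 × 1800 = 3600 mm.
Total = 38172 + 14000 + 3600 = 55772 mm.
= 55.77 m.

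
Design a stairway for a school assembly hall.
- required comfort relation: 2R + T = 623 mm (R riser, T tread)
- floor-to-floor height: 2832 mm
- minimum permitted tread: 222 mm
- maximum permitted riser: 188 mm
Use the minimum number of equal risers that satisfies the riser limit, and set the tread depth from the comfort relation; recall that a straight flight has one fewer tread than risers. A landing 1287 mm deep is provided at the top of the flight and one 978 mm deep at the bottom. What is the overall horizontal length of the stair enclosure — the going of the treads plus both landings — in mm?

6300 mm

⌈2832/188⌉ = 16 risers.
Riser R = 2832 / 16 = 177 mm, within the 188 mm limit.
From 2R + T = 623: T = 623 − 354 = 269 mm.
Going = (16 − 1) × 269 = 4035 mm.
Enclosure = 4035 + 1287 + 978 = 6300 mm.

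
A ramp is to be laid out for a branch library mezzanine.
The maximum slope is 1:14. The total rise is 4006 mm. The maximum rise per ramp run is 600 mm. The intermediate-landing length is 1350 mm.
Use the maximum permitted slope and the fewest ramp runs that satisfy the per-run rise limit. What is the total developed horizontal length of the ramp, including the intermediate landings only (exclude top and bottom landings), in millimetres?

64184 mm

⌈4006/600⌉ = 7 ramp runs. That means 6 intermediate landings.
Ramp run (horizontal) at 1:14: 4006 × 14 = 56084 mm.
6 intermediate landings contribute 6 × 1350 = 8100 mm.
Developed length = 56084 + 8100 = 64184 mm.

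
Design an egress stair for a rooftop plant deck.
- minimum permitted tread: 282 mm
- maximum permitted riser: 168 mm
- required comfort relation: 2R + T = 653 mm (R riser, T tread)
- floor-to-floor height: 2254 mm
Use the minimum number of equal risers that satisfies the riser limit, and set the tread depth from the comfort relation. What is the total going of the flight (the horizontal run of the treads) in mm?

4303 mm

2254 / 168 = 13.417 → round up to 14 risers.
R = 2254 ÷ 14 = 161 mm.
Tread T = 653 − 2 × 161 = 331 mm (≥ 282 mm).
Going = (14 − 1) × 331 = 4303 mm.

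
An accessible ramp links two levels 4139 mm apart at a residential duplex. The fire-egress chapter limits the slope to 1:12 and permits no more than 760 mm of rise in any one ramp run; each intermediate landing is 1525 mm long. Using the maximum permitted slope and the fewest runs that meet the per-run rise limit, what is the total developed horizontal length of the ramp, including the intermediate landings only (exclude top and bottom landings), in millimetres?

57293 mm

⌈4139/760⌉ = 6 ramp runs. That means 5 intermediate landings.
Ramp run (horizontal) at 1:12: 4139 × 12 = 49668 mm.
5 intermediate landings contribute 5 × 1525 = 7625 mm.
Total developed length = 49668 + 7625 = 57293 mm.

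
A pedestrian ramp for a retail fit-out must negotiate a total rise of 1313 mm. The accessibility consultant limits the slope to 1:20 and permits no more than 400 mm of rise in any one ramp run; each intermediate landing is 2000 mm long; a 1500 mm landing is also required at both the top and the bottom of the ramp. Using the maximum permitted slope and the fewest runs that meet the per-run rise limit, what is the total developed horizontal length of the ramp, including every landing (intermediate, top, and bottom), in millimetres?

⌈1313/400⌉ = 4 ramp runs. That means 3 intermediate landings.
Horizontal run for 1313 mm of rise at 1:20 is 1313 × 20 = 26260 mm.
Intermediate landings: 3 × 2000 = 6000 mm.
Top and bottom landings: 2 × 1500 = 3000 mm.
Total = 26260 + 6000 + 3000 = 35260 mm.

35260 mm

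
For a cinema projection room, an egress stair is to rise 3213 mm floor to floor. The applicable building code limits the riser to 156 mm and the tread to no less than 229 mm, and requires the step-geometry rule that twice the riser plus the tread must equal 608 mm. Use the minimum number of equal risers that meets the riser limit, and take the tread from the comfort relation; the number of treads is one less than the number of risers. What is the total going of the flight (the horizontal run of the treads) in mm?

6040 mm

⌈3213/156⌉ = 21 risers.
Each riser is 3213/21 = 153 mm (≤ 156 mm).
From 2R + T = 608: T = 608 − 306 = 302 mm.
21 risers give 20 treads; going = 20 × 302 = 6040 mm.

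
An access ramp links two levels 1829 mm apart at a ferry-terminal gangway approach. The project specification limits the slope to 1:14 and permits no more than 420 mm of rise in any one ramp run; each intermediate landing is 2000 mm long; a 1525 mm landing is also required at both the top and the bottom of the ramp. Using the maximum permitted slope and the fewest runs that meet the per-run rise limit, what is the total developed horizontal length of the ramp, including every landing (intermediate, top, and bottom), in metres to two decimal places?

36.66 m

⌈1829/420⌉ = 5 ramp runs. That means 4 intermediate landings.
Ramp run (horizontal) at 1:14: 1829 × 14 = 25606 mm.
Intermediate landings: 4 × 2000 = 8000 mm.
Top and bottom landings: 2 × 1525 = 3050 mm.
Total = 25606 + 8000 + 3050 = 36656 mm.
= 36.66 m.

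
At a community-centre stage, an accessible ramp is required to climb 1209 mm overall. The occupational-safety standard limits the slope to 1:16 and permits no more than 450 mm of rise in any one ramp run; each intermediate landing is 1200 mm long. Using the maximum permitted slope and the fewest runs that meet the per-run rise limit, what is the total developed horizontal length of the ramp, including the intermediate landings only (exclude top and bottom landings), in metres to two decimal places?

21.74 m

⌈1209/450⌉ = 3 ramp runs. That means 2 intermediate landings.
Ramp run (horizontal) at 1:16: 1209 × 16 = 19344 mm.
2 intermediate landings contribute 2 × 1200 = 2400 mm.
Developed length = 19344 + 2400 = 21744 mm.
= 21.74 m.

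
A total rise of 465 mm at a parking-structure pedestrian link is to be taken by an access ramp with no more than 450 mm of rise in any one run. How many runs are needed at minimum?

⌈465/450⌉ = 2 ramp runs.

2 runs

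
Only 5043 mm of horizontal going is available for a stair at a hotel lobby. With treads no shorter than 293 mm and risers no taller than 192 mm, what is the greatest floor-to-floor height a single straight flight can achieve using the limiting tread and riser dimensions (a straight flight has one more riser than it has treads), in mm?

5043 / 293 = 17.21, so 17 treads fit.
Risers = treads + 1 = 18.
Maximum height = 18 × 192 = 3456 mm.

3456 mm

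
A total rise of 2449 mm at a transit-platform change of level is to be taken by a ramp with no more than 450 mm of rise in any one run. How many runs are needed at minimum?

6 runs

At most 450 each: 2449/450 = 5.44, giving 6 ramp runs.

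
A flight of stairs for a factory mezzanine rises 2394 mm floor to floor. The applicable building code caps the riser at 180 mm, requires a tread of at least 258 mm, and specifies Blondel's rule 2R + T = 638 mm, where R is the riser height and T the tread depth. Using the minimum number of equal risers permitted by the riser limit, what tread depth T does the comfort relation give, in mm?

296 mm

⌈2394/180⌉ = 14 risers.
Each riser is 2394/14 = 171 mm (≤ 180 mm).
Tread T = 638 − 2 × 171 = 296 mm (≥ 258 mm).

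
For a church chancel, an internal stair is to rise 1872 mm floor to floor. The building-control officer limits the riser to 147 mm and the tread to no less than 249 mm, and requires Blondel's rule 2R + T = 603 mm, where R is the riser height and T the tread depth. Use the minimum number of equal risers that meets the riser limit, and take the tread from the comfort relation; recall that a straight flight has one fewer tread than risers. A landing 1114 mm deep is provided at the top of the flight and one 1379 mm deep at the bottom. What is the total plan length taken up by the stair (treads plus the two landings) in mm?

⌈1872/147⌉ = 13 risers.
Riser R = 1872 / 13 = 144 mm, within the 147 mm limit.
Tread T = 603 − 2 × 144 = 315 mm (≥ 249 mm).
Going = (13 − 1) × 315 = 3780 mm.
Add landings: 3780 + 1114 + 1379 = 6273 mm.

6273 mm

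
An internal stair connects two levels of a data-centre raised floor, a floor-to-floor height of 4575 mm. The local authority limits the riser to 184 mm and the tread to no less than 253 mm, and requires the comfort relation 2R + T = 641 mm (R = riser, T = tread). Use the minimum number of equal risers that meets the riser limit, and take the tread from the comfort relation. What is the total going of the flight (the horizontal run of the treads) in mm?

6600 mm

⌈4575/184⌉ = 25 risers.
R = 4575 ÷ 25 = 183 mm.
Tread T = 641 − 2 × 183 = 275 mm (≥ 253 mm).
Treads = 25 − 1 = 24; going = 24 × 275 = 6600 mm.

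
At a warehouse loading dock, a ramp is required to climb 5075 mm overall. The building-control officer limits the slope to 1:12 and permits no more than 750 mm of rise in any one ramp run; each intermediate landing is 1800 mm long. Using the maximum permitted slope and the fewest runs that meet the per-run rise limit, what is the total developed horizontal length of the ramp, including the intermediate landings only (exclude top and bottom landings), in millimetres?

71700 mm

5075 / 750 = 6.77, so 7 ramp runs are needed. That means 6 intermediate landings.
Horizontal run for 5075 mm of rise at 1:12 is 5075 × 12 = 60900 mm.
6 intermediate landings contribute 6 × 1800 = 10800 mm.
Total developed length = 60900 + 10800 = 71700 mm.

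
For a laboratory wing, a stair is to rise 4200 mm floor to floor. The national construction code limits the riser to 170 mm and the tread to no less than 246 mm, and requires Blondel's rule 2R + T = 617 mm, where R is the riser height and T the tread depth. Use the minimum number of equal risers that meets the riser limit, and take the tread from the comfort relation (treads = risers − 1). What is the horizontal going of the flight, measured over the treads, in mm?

At most 170 each: 4200/170 = 24.71, giving 25 risers.
Each riser is 4200/25 = 168 mm (≤ 170 mm).
T = 617 − 2·168 = 281 mm, which satisfies the 246 mm minimum.
Treads = 25 − 1 = 24; going = 24 × 281 = 6744 mm.

6744 mm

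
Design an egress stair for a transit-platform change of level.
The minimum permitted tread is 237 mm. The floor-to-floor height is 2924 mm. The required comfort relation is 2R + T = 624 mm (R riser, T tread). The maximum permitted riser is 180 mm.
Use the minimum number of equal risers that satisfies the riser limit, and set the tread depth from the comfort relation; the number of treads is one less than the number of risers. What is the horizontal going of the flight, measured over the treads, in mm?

4480 mm

At most 180 each: 2924/180 = 16.24, giving 17 risers.
R = 2924 ÷ 17 = 172 mm.
T = 624 − 2·172 = 280 mm, which satisfies the 237 mm minimum.
Going = (17 − 1) × 280 = 4480 mm.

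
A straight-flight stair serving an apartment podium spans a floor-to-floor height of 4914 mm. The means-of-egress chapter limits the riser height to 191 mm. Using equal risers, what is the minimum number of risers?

4914 / 191 = 25.728 → round up to 26 risers.

26 risers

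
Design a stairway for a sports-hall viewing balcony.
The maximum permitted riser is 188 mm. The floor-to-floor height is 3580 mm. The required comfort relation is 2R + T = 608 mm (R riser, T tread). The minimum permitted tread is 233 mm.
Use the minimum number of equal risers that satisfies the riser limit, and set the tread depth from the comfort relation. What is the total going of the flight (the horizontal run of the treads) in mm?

⌈3580/188⌉ = 20 risers.
R = 3580 ÷ 20 = 179 mm.
From 2R + T = 608: T = 608 − 358 = 250 mm.
Going = (20 − 1) × 250 = 4750 mm.

4750 mm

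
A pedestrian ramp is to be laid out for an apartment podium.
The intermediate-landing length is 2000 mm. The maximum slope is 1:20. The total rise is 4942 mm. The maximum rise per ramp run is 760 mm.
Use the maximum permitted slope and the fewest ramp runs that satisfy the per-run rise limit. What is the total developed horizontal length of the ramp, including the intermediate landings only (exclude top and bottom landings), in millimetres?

110840 mm

⌈4942/760⌉ = 7 ramp runs. That means 6 intermediate landings.
Horizontal run for 4942 mm of rise at 1:20 is 4942 × 20 = 98840 mm.
6 intermediate landings contribute 6 × 2000 = 12000 mm.
Total developed length = 98840 + 12000 = 110840 mm.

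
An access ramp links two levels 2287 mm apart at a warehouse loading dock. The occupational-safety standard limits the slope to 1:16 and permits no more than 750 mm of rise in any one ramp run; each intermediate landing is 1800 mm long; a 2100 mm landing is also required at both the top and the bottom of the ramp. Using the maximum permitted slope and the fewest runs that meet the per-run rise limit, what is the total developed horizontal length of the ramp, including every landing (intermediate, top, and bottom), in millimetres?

46192 mm

2287 / 750 = 3.049 → round up to 4 ramp runs. That means 3 intermediate landings.
Ramp run (horizontal) at 1:16: 2287 × 16 = 36592 mm.
3 intermediate landings contribute 3 × 1800 = 5400 mm.
Top and bottom landings: 2 × 2100 = 4200 mm.
Total = 36592 + 5400 + 4200 = 46192 mm.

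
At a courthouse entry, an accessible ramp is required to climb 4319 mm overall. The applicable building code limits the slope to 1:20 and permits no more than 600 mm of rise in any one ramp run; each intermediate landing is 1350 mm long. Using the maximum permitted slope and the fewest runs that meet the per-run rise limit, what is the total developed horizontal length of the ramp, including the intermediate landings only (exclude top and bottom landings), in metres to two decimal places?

At most 600 each: 4319/600 = 7.20, giving 8 ramp runs. That means 7 intermediate landings.
Ramp run (horizontal) at 1:20: 4319 × 20 = 86380 mm.
7 intermediate landings contribute 7 × 1350 = 9450 mm.
Developed length = 86380 + 9450 = 95830 mm.
= 95.83 m.

95.83 m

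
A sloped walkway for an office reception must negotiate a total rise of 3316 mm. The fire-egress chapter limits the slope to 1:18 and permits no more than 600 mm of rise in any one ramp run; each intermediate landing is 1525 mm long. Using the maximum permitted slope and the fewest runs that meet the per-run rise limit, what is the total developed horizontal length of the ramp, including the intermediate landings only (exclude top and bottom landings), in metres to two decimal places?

67.31 m

⌈3316/600⌉ = 6 ramp runs. That means 5 intermediate landings.
Ramp run (horizontal) at 1:18: 3316 × 18 = 59688 mm.
5 intermediate landings contribute 5 × 1525 = 7625 mm.
Total developed length = 59688 + 7625 = 67313 mm.
= 67.31 m.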